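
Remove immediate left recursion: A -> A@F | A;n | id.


Left-recursive alternatives: A@F, A;n; non-recursive: id
Introduce A': A -> idA', A' -> @FA' | ;nA' | ε


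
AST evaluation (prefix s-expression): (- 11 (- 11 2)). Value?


Evaluate inner: (- 11 2) = 9
Evaluate root: (- 11 9) = 2
Result: 2


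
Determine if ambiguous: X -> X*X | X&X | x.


'x*x&x' has two parse trees (no precedence encoded between * and &)
Ambiguous


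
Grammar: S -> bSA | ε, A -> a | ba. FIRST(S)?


Per alternative of S: FIRST(bSA) = {b}; FIRST(ε) = {ε}
FIRST(S) = {b, ε}


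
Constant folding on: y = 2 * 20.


2 * 20 = 40 at compile time
Optimized: y = 40


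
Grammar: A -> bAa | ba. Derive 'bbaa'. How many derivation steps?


Derivation: A => bAa => bbaa
Steps: 2


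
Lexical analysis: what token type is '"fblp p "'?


Pattern: double-quoted sequence
Type: STRING_LITERAL


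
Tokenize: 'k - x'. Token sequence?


Scan left to right, longest-match per lexeme
Tokens: ID(k), OP(-), ID(x)


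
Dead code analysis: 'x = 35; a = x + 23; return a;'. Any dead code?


x is read by a's definition; a is returned
No dead code


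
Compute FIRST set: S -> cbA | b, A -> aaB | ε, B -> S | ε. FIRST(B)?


Per alternative of B: FIRST(S) = {b, c}; FIRST(ε) = {ε}
FIRST(B) = {b, c, ε}


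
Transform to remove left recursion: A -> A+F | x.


Left-recursive alternatives: A+F; non-recursive: x
Introduce A': A -> xA', A' -> +FA' | ε


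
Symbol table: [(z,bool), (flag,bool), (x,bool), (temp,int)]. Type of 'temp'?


Lookup 'temp' → type int


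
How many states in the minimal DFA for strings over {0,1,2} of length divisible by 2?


Track length mod 2: states 0..1, accept at 0
Minimal DFA: 2 states


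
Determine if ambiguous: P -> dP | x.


right-linear, alternatives start with distinct terminals 'd' vs 'x': unique leftmost derivation
Unambiguous


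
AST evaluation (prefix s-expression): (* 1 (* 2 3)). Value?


Evaluate inner: (* 2 3) = 6
Evaluate root: (* 1 6) = 6
Result: 6


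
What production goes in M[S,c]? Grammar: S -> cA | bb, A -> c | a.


For [S, c]: 'c' ∈ FIRST(cA)
Entry: S -> cA


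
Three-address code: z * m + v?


Break into single-operator statements:
t1 = z * m
t2 = t1 + v


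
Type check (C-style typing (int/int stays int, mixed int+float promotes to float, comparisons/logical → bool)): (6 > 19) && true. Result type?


Operand types: bool && bool
Rule: logical operators take bool operands and yield bool
Result type: bool


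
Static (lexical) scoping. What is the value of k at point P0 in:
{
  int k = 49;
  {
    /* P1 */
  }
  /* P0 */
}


k declared in the same block as P0
k = 49


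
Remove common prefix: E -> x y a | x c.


Common prefix: 'x'
Factored: E -> x E', E' -> y a | c


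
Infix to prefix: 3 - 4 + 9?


left-to-right (same/higher precedence on left): tree is (+ (- 3 4) 9)
Prefix: + - 3 4 9


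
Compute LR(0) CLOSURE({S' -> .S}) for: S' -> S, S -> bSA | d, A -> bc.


Start: S' -> .S
For each item with dot before a nonterminal B, add B -> .γ for every B-production
Closure: [S' -> .S, S -> .bSA, S -> .d]


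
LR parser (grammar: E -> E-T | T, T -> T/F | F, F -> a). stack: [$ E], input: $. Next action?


start symbol E on stack, input exhausted
Action: accept


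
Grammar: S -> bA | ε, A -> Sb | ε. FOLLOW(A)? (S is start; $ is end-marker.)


$ ∈ FOLLOW(S). For each A -> αBβ: add FIRST(β)\{ε} to FOLLOW(B); if β nullable, add FOLLOW(A).
FOLLOW(A) = {$, b}


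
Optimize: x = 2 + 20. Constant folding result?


2 + 20 = 22 at compile time
Optimized: x = 22


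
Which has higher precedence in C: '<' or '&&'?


'<' is relational (level 7); '&&' is logical AND (level 2)
Higher level binds tighter
'<' has higher precedence than '&&'


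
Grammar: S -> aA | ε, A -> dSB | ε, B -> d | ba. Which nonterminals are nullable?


A nonterminal is nullable iff some alternative derives ε (directly, or every symbol in it is nullable)
Nullable: {A, S}


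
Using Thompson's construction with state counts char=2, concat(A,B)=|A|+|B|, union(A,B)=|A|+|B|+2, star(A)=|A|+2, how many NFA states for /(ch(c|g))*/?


Syntax tree has 4 char leaf(s), 1 union(s), 1 star(s)
chars contribute 4×2 = 8; each union adds +2; each star adds +2
Total: 8 + 2 + 2 = 12 states


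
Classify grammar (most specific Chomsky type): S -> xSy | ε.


Single nonterminal LHS, but x^n y^n is not regular
Classification: Type 2 (Context-Free)


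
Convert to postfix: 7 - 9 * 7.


* has higher precedence, evaluate 9*7 first
Postfix: 7 9 7 * -


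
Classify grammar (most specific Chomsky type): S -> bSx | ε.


Single nonterminal LHS, but b^n x^n is not regular
Classification: Type 2 (Context-Free)


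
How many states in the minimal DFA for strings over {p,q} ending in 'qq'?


Track the longest suffix of input matching a prefix of 'qq': 3 classes (prefixes of length 0..2)
Minimal DFA: 3 states


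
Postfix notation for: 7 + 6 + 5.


Left to right (same or higher precedence on left)
Postfix: 7 6 + 5 +


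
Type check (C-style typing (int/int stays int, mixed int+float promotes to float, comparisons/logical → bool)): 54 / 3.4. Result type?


Operand types: int / float
Rule: mixed int/float promotes to float; int/int stays int
Result type: float


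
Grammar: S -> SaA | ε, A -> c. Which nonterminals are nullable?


A nonterminal is nullable iff some alternative derives ε (directly, or every symbol in it is nullable)
Nullable: {S}


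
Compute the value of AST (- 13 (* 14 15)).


Evaluate inner: (* 14 15) = 210
Evaluate root: (- 13 210) = -197
Result: -197


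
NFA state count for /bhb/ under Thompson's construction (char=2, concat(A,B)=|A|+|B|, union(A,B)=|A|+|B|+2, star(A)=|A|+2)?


Syntax tree has 3 char leaf(s), 0 union(s), 0 star(s)
chars contribute 3×2 = 6; each union adds +2; each star adds +2
Total: 6 + 0 + 0 = 6 states


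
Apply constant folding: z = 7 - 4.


7 - 4 = 3 at compile time
Optimized: z = 3


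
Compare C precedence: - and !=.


'-' is additive (level 9); '!=' is equality (level 6)
Higher level binds tighter
'-' has higher precedence than '!='


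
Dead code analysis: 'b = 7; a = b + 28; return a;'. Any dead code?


b is read by a's definition; a is returned
No dead code


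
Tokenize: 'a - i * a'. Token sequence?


Scan left to right, longest-match per lexeme
Tokens: ID(a), OP(-), ID(i), OP(*), ID(a)


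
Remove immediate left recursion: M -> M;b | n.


Left-recursive alternatives: M;b; non-recursive: n
Introduce M': M -> nM', M' -> ;bM' | ε


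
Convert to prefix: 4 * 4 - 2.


left-to-right (same/higher precedence on left): tree is (- (* 4 4) 2)
Prefix: - * 4 4 2


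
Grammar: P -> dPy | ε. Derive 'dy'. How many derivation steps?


Derivation: P => dPy => dy
Steps: 2


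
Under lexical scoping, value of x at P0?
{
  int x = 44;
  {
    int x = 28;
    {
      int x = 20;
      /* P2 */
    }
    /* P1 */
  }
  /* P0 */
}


x declared in the same block as P0
x = 44


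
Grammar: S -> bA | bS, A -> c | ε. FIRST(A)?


Per alternative of A: FIRST(c) = {c}; FIRST(ε) = {ε}
FIRST(A) = {c, ε}


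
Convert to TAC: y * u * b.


Break into single-operator statements:
t1 = y * u
t2 = t1 * b


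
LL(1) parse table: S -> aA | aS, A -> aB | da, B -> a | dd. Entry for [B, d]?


For [B, d]: 'd' ∈ FIRST(dd)
Entry: B -> dd


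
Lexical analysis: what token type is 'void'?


Pattern: reserved word
Type: KEYWORD


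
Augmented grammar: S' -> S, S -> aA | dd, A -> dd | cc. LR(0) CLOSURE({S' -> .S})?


Start: S' -> .S
For each item with dot before a nonterminal B, add B -> .γ for every B-production
Closure: [S' -> .S, S -> .aA, S -> .dd]


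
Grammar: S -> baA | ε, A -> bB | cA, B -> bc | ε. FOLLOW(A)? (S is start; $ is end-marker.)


$ ∈ FOLLOW(S). For each A -> αBβ: add FIRST(β)\{ε} to FOLLOW(B); if β nullable, add FOLLOW(A).
FOLLOW(A) = {$}


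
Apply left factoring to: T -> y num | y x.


Common prefix: 'y'
Factored: T -> y T', T' -> num | x


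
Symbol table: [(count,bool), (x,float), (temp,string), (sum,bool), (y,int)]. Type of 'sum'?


Lookup 'sum' → type bool


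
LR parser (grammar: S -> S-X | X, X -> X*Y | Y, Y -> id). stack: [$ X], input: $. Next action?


lookahead ∉ {*} so X won't extend; reduce S -> X
Action: reduce (S -> X)


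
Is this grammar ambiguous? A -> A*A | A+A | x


'x*x+x' has two parse trees (no precedence encoded between * and +)
Ambiguous


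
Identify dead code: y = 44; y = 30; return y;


first assignment to y is overwritten before any read
Dead: 'y = 44'


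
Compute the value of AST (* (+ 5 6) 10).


Evaluate inner: (+ 5 6) = 11
Evaluate root: (* 11 10) = 110
Result: 110


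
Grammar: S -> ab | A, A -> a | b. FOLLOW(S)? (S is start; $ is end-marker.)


$ ∈ FOLLOW(S). For each A -> αBβ: add FIRST(β)\{ε} to FOLLOW(B); if β nullable, add FOLLOW(A).
FOLLOW(S) = {$}


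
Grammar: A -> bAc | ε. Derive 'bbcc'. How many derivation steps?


Derivation: A => bAc => bbAcc => bbcc
Steps: 3


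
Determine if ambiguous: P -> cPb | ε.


balanced c^n…b^n: each string has a unique parse
Unambiguous


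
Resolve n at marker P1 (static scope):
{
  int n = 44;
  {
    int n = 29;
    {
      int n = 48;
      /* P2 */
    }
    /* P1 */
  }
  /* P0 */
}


n declared in the same block as P1
n = 29


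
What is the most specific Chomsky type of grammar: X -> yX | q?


Right-linear: every RHS is a terminal or a terminal followed by one nonterminal
Classification: Type 3 (Regular)


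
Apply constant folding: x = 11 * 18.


11 * 18 = 198 at compile time
Optimized: x = 198


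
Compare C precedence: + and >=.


'+' is additive (level 9); '>=' is relational (level 7)
Higher level binds tighter
'+' has higher precedence than '>='


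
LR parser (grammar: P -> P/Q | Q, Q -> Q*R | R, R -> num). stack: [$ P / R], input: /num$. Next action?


'R' (not preceded by Q*) is the handle for Q -> R
Action: reduce (Q -> R)


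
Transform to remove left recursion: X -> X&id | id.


Left-recursive alternatives: X&id; non-recursive: id
Introduce X': X -> idX', X' -> &idX' | ε


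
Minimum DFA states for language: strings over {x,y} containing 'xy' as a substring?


KMP-style automaton: 2 progress states + 1 absorbing accept = 3
Minimal DFA: 3 states


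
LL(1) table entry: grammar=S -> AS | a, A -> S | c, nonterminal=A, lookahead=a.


For [A, a]: 'a' ∈ FIRST(S)
Entry: A -> S


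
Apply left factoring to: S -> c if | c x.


Common prefix: 'c'
Factored: S -> c S', S' -> if | x


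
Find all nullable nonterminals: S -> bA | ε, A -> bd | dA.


A nonterminal is nullable iff some alternative derives ε (directly, or every symbol in it is nullable)
Nullable: {S}


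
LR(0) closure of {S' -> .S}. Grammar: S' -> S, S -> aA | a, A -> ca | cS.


Start: S' -> .S
For each item with dot before a nonterminal B, add B -> .γ for every B-production
Closure: [S' -> .S, S -> .aA, S -> .a]


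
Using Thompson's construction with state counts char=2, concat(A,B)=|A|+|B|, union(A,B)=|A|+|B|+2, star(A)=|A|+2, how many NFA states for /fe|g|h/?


Syntax tree has 4 char leaf(s), 2 union(s), 0 star(s)
chars contribute 4×2 = 8; each union adds +2; each star adds +2
Total: 8 + 4 + 0 = 12 states


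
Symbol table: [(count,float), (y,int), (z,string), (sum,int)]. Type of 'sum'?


Lookup 'sum' → type int


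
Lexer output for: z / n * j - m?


Scan left to right, longest-match per lexeme
Tokens: ID(z), OP(/), ID(n), OP(*), ID(j), OP(-), ID(m)


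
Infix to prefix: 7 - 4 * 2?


'*' binds tighter: tree is (- 7 (* 4 2))
Prefix: - 7 * 4 2


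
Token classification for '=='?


Pattern: operator symbol
Type: OPERATOR


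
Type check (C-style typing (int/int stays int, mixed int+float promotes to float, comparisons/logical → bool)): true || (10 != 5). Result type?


Operand types: bool || bool
Rule: logical operators take bool operands and yield bool
Result type: bool


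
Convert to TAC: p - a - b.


Break into single-operator statements:
t1 = p - a
t2 = t1 - b


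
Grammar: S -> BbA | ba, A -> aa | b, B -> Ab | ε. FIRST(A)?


Per alternative of A: FIRST(aa) = {a}; FIRST(b) = {b}
FIRST(A) = {a, b}


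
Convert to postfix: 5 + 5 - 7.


Left to right (same or higher precedence on left)
Postfix: 5 5 + 7 -


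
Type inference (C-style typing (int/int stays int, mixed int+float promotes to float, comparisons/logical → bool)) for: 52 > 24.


Operand types: int > int
Rule: comparison yields bool
Result type: bool


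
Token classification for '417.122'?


Pattern: digits with a decimal point
Type: FLOAT_LITERAL


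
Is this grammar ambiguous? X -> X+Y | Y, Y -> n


precedence layered via separate nonterminal Y: deterministic
Unambiguous


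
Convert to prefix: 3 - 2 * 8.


'*' binds tighter: tree is (- 3 (* 2 8))
Prefix: - 3 * 2 8


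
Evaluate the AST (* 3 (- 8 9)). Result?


Evaluate inner: (- 8 9) = -1
Evaluate root: (* 3 -1) = -3
Result: -3


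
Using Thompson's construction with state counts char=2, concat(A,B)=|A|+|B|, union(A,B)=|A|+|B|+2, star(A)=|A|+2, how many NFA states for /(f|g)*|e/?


Syntax tree has 3 char leaf(s), 2 union(s), 1 star(s)
chars contribute 3×2 = 6; each union adds +2; each star adds +2
Total: 6 + 4 + 2 = 12 states


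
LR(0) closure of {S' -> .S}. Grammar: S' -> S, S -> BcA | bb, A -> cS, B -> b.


Start: S' -> .S
For each item with dot before a nonterminal B, add B -> .γ for every B-production
Closure: [S' -> .S, S -> .BcA, S -> .bb, B -> .b]


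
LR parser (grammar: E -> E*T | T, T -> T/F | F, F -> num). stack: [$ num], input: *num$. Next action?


'num' on top is the handle for F -> num
Action: reduce (F -> num)


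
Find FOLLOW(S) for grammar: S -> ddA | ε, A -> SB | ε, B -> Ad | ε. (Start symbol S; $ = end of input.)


$ ∈ FOLLOW(S). For each A -> αBβ: add FIRST(β)\{ε} to FOLLOW(B); if β nullable, add FOLLOW(A).
FOLLOW(S) = {$, d}


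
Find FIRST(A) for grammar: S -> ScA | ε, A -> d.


Per alternative of A: FIRST(d) = {d}
FIRST(A) = {d}


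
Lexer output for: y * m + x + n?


Scan left to right, longest-match per lexeme
Tokens: ID(y), OP(*), ID(m), OP(+), ID(x), OP(+), ID(n)


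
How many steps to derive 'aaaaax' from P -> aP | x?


Derivation: P => aP => aaP => aaaP => aaaaP => aaaaaP => aaaaax
Steps: 6


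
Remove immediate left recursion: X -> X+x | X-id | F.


Left-recursive alternatives: X+x, X-id; non-recursive: F
Introduce X': X -> FX', X' -> +xX' | -idX' | ε


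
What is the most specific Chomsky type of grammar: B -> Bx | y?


Left-linear: every RHS is a terminal or one nonterminal followed by a terminal
Classification: Type 3 (Regular)


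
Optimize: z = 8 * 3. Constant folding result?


8 * 3 = 24 at compile time
Optimized: z = 24


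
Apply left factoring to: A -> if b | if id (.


Common prefix: 'if'
Factored: A -> if A', A' -> b | id (


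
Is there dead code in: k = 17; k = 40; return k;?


first assignment to k is overwritten before any read
Dead: 'k = 17'


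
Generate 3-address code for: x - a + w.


Break into single-operator statements:
t1 = x - a
t2 = t1 + w


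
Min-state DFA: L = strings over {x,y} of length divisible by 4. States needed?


Track length mod 4: states 0..3, accept at 0
Minimal DFA: 4 states


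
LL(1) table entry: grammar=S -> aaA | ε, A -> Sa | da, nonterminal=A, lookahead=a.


For [A, a]: 'a' ∈ FIRST(Sa)
Entry: A -> Sa


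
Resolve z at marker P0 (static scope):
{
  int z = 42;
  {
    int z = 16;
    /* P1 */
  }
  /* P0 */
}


z declared in the same block as P0
z = 42


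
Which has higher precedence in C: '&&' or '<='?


'<=' is relational (level 7); '&&' is logical AND (level 2)
Higher level binds tighter
'<=' has higher precedence than '&&'


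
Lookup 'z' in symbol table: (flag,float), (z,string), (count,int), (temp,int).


Lookup 'z' → type string


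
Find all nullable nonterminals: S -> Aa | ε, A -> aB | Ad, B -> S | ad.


A nonterminal is nullable iff some alternative derives ε (directly, or every symbol in it is nullable)
Nullable: {B, S}


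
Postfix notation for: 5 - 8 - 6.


Left to right (same or higher precedence on left)
Postfix: 5 8 - 6 -


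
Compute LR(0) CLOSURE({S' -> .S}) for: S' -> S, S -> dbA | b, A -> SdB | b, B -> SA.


Start: S' -> .S
For each item with dot before a nonterminal B, add B -> .γ for every B-production
Closure: [S' -> .S, S -> .dbA, S -> .b]


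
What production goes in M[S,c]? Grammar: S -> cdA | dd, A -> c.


For [S, c]: 'c' ∈ FIRST(cdA)
Entry: S -> cdA


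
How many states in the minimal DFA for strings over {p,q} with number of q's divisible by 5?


Track (count of q) mod 5: states 0..4, accept at 0
Minimal DFA: 5 states


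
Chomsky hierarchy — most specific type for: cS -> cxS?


LHS has context (more than one symbol) and |LHS| ≤ |RHS|
Classification: Type 1 (Context-Sensitive)


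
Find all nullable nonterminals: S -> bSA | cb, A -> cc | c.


A nonterminal is nullable iff some alternative derives ε (directly, or every symbol in it is nullable)
Nullable: {}


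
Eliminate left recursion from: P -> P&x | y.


Left-recursive alternatives: P&x; non-recursive: y
Introduce P': P -> yP', P' -> &xP' | ε


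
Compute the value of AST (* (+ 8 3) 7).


Evaluate inner: (+ 8 3) = 11
Evaluate root: (* 11 7) = 77
Result: 77


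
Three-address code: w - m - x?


Break into single-operator statements:
t1 = w - m
t2 = t1 - x


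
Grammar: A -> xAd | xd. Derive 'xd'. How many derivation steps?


Derivation: A => xd
Steps: 1


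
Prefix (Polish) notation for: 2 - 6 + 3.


left-to-right (same/higher precedence on left): tree is (+ (- 2 6) 3)
Prefix: + - 2 6 3


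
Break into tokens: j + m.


Scan left to right, longest-match per lexeme
Tokens: ID(j), OP(+), ID(m)


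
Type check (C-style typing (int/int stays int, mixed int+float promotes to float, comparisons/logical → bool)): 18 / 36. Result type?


Operand types: int / int
Rule: mixed int/float promotes to float; int/int stays int
Result type: int


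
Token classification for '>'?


Pattern: operator symbol
Type: OPERATOR


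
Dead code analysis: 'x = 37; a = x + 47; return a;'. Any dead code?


x is read by a's definition; a is returned
No dead code


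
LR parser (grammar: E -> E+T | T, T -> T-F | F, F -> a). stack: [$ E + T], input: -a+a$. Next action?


'-' can extend T; shift to build T -> T-F
Action: shift


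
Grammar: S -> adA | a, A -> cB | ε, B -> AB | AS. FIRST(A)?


Per alternative of A: FIRST(cB) = {c}; FIRST(ε) = {ε}
FIRST(A) = {c, ε}


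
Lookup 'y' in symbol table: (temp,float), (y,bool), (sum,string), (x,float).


Lookup 'y' → type bool


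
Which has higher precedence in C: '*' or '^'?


'*' is multiplicative (level 10); '^' is bitwise XOR (level 4)
Higher level binds tighter
'*' has higher precedence than '^'


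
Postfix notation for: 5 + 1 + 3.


Left to right (same or higher precedence on left)
Postfix: 5 1 + 3 +


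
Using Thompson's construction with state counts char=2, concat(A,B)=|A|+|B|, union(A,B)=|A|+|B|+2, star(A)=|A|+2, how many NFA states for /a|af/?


Syntax tree has 3 char leaf(s), 1 union(s), 0 star(s)
chars contribute 3×2 = 6; each union adds +2; each star adds +2
Total: 6 + 2 + 0 = 8 states


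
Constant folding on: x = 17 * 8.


17 * 8 = 136 at compile time
Optimized: x = 136


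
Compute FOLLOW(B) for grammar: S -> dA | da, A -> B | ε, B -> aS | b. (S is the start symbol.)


$ ∈ FOLLOW(S). For each A -> αBβ: add FIRST(β)\{ε} to FOLLOW(B); if β nullable, add FOLLOW(A).
FOLLOW(B) = {$}


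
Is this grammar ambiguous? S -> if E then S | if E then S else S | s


dangling else: 'if E then if E then s else s' parses two ways
Ambiguous


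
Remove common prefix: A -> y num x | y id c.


Common prefix: 'y'
Factored: A -> y A', A' -> num x | id c


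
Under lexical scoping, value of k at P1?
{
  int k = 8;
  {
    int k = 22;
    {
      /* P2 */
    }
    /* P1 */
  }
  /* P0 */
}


k declared in the same block as P1
k = 22


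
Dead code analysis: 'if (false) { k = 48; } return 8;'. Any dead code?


condition is constant false, so the whole block is unreachable
Dead: 'if (false) { k = 48; }'


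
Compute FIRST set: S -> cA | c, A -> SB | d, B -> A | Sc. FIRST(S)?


Per alternative of S: FIRST(cA) = {c}; FIRST(c) = {c}
FIRST(S) = {c}


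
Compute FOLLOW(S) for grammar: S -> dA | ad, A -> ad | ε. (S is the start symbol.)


$ ∈ FOLLOW(S). For each A -> αBβ: add FIRST(β)\{ε} to FOLLOW(B); if β nullable, add FOLLOW(A).
FOLLOW(S) = {$}


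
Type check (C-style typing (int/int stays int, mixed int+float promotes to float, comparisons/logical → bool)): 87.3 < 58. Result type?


Operand types: float < int
Rule: comparison yields bool
Result type: bool


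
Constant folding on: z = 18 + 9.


18 + 9 = 27 at compile time
Optimized: z = 27


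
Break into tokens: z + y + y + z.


Scan left to right, longest-match per lexeme
Tokens: ID(z), OP(+), ID(y), OP(+), ID(y), OP(+), ID(z)


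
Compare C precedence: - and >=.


'-' is additive (level 9); '>=' is relational (level 7)
Higher level binds tighter
'-' has higher precedence than '>='


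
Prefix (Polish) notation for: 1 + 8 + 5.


left-to-right (same/higher precedence on left): tree is (+ (+ 1 8) 5)
Prefix: + + 1 8 5


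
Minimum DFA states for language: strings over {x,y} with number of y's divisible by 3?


Track (count of y) mod 3: states 0..2, accept at 0
Minimal DFA: 3 states


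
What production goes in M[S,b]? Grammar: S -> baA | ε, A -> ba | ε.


For [S, b]: 'b' ∈ FIRST(baA)
Entry: S -> baA


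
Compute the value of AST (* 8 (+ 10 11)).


Evaluate inner: (+ 10 11) = 21
Evaluate root: (* 8 21) = 168
Result: 168


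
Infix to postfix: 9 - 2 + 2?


Left to right (same or higher precedence on left)
Postfix: 9 2 - 2 +


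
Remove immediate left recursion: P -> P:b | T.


Left-recursive alternatives: P:b; non-recursive: T
Introduce P': P -> TP', P' -> :bP' | ε


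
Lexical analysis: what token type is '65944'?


Pattern: digits only
Type: INTEGER_LITERAL


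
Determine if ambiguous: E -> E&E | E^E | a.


'a&a^a' has two parse trees (no precedence encoded between & and ^)
Ambiguous


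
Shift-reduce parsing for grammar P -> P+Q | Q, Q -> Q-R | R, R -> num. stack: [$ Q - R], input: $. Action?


handle 'Q-R' on top
Action: reduce (Q -> Q-R)


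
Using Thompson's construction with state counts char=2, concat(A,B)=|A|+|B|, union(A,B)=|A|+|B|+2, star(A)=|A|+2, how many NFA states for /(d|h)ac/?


Syntax tree has 4 char leaf(s), 1 union(s), 0 star(s)
chars contribute 4×2 = 8; each union adds +2; each star adds +2
Total: 8 + 2 + 0 = 10 states


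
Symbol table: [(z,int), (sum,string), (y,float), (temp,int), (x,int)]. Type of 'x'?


Lookup 'x' → type int


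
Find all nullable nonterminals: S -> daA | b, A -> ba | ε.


A nonterminal is nullable iff some alternative derives ε (directly, or every symbol in it is nullable)
Nullable: {A}


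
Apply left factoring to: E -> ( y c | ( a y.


Common prefix: '('
Factored: E -> ( E', E' -> y c | a y


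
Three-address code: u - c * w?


Break into single-operator statements:
t1 = c * w
t2 = u - t1


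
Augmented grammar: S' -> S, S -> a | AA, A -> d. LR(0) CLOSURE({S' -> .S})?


Start: S' -> .S
For each item with dot before a nonterminal B, add B -> .γ for every B-production
Closure: [S' -> .S, S -> .a, S -> .AA, A -> .d]


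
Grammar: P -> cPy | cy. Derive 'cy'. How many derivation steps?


Derivation: P => cy
Steps: 1


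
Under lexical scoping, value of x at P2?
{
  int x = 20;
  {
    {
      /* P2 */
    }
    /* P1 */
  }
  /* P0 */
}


P2's block does not declare x; resolves to the enclosing declaration at depth 0
x = 20


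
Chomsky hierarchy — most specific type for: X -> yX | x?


Right-linear: every RHS is a terminal or a terminal followed by one nonterminal
Classification: Type 3 (Regular)


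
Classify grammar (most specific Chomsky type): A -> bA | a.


Right-linear: every RHS is a terminal or a terminal followed by one nonterminal
Classification: Type 3 (Regular)


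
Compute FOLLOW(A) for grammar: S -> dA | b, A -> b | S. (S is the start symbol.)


$ ∈ FOLLOW(S). For each A -> αBβ: add FIRST(β)\{ε} to FOLLOW(B); if β nullable, add FOLLOW(A).
FOLLOW(A) = {$}


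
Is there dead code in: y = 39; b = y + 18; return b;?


y is read by b's definition; b is returned
No dead code


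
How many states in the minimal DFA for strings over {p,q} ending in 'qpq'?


Track the longest suffix of input matching a prefix of 'qpq': 4 classes (prefixes of length 0..3)
Minimal DFA: 4 states


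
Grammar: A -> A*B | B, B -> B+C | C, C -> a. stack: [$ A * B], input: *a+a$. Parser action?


handle 'A*B' on top; lookahead ∈ FOLLOW(A) = {*, $}
Action: reduce (A -> A*B)


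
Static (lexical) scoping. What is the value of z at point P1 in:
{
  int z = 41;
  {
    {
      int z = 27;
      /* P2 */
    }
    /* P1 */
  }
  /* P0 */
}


P1's block does not declare z; resolves to the enclosing declaration at depth 0
z = 41


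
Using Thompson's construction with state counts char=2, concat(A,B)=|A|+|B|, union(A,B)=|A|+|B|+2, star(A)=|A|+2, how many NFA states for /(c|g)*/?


Syntax tree has 2 char leaf(s), 1 union(s), 1 star(s)
chars contribute 2×2 = 4; each union adds +2; each star adds +2
Total: 4 + 2 + 2 = 8 states


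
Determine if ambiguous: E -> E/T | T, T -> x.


precedence layered via separate nonterminal T: deterministic
Unambiguous


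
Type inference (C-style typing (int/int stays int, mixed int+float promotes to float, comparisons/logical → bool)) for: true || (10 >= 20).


Operand types: bool || bool
Rule: logical operators take bool operands and yield bool
Result type: bool


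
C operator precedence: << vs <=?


'<<' is shift (level 8); '<=' is relational (level 7)
Higher level binds tighter
'<<' has higher precedence than '<='


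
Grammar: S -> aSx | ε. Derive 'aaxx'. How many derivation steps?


Derivation: S => aSx => aaSxx => aaxx
Steps: 3


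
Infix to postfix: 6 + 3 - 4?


Left to right (same or higher precedence on left)
Postfix: 6 3 + 4 -


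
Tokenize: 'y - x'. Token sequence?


Scan left to right, longest-match per lexeme
Tokens: ID(y), OP(-), ID(x)


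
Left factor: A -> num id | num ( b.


Common prefix: 'num'
Factored: A -> num A', A' -> id | ( b


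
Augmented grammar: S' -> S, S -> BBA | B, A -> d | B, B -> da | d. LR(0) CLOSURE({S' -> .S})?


Start: S' -> .S
For each item with dot before a nonterminal B, add B -> .γ for every B-production
Closure: [S' -> .S, S -> .BBA, S -> .B, B -> .da, B -> .d]


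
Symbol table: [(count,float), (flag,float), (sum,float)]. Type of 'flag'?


Lookup 'flag' → type float


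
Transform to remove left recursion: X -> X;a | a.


Left-recursive alternatives: X;a; non-recursive: a
Introduce X': X -> aX', X' -> ;aX' | ε


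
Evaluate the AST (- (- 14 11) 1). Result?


Evaluate inner: (- 14 11) = 3
Evaluate root: (- 3 1) = 2
Result: 2


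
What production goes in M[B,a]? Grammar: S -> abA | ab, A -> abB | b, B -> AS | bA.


For [B, a]: 'a' ∈ FIRST(AS)
Entry: B -> AS


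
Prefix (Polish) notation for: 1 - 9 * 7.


'*' binds tighter: tree is (- 1 (* 9 7))
Prefix: - 1 * 9 7


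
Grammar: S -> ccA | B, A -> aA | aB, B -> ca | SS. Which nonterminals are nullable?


A nonterminal is nullable iff some alternative derives ε (directly, or every symbol in it is nullable)
Nullable: {}


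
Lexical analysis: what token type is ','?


Pattern: delimiter/punctuation
Type: PUNCTUATION


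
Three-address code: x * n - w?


Break into single-operator statements:
t1 = x * n
t2 = t1 - w


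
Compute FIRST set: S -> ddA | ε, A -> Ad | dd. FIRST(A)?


Per alternative of A: FIRST(Ad) = {d}; FIRST(dd) = {d}
FIRST(A) = {d}


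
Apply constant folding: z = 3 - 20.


3 - 20 = -17 at compile time
Optimized: z = -17


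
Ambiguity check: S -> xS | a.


right-linear, alternatives start with distinct terminals 'x' vs 'a': unique leftmost derivation
Unambiguous


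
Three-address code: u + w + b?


Break into single-operator statements:
t1 = u + w
t2 = t1 + b


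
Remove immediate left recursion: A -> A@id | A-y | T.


Left-recursive alternatives: A@id, A-y; non-recursive: T
Introduce A': A -> TA', A' -> @idA' | -yA' | ε


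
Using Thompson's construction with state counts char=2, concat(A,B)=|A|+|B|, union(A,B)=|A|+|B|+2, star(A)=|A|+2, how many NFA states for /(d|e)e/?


Syntax tree has 3 char leaf(s), 1 union(s), 0 star(s)
chars contribute 3×2 = 6; each union adds +2; each star adds +2
Total: 6 + 2 + 0 = 8 states


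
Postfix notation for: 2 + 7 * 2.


* has higher precedence, evaluate 7*2 first
Postfix: 2 7 2 * +


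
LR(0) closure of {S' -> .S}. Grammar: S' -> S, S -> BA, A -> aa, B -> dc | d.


Start: S' -> .S
For each item with dot before a nonterminal B, add B -> .γ for every B-production
Closure: [S' -> .S, S -> .BA, B -> .dc, B -> .d]


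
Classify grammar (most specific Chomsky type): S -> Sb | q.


Left-linear: every RHS is a terminal or one nonterminal followed by a terminal
Classification: Type 3 (Regular)


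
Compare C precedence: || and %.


'%' is multiplicative (level 10); '||' is logical OR (level 1)
Higher level binds tighter
'%' has higher precedence than '||'


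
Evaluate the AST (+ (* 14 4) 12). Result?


Evaluate inner: (* 14 4) = 56
Evaluate root: (+ 56 12) = 68
Result: 68


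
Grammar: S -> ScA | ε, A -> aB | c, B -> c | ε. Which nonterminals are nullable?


A nonterminal is nullable iff some alternative derives ε (directly, or every symbol in it is nullable)
Nullable: {B, S}


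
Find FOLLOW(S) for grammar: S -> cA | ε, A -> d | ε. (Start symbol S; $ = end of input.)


$ ∈ FOLLOW(S). For each A -> αBβ: add FIRST(β)\{ε} to FOLLOW(B); if β nullable, add FOLLOW(A).
FOLLOW(S) = {$}


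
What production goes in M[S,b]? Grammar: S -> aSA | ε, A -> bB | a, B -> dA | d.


For [S, b]: ε is nullable and 'b' ∈ FOLLOW(S)
Entry: S -> ε


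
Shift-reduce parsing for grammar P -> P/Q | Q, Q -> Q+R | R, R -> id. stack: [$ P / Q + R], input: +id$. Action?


handle 'Q+R' on top
Action: reduce (Q -> Q+R)


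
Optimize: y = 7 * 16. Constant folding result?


7 * 16 = 112 at compile time
Optimized: y = 112


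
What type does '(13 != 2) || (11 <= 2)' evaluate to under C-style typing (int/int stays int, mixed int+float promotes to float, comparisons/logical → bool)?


Operand types: bool || bool
Rule: logical operators take bool operands and yield bool
Result type: bool


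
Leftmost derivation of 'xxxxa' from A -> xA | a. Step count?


Derivation: A => xA => xxA => xxxA => xxxxA => xxxxa
Steps: 5


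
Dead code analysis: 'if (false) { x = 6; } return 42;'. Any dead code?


condition is constant false, so the whole block is unreachable
Dead: 'if (false) { x = 6; }'


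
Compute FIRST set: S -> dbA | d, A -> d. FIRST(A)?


Per alternative of A: FIRST(d) = {d}
FIRST(A) = {d}


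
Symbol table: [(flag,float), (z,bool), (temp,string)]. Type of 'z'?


Lookup 'z' → type bool


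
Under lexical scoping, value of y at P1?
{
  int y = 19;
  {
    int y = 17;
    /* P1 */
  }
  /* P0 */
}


y declared in the same block as P1
y = 17


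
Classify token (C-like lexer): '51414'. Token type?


Pattern: digits only
Type: INTEGER_LITERAL


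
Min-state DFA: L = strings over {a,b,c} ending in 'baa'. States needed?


Track the longest suffix of input matching a prefix of 'baa': 4 classes (prefixes of length 0..3)
Minimal DFA: 4 states


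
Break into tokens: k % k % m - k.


Scan left to right, longest-match per lexeme
Tokens: ID(k), OP(%), ID(k), OP(%), ID(m), OP(-), ID(k)


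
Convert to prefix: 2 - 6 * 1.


'*' binds tighter: tree is (- 2 (* 6 1))
Prefix: - 2 * 6 1


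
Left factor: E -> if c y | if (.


Common prefix: 'if'
Factored: E -> if E', E' -> c y | (


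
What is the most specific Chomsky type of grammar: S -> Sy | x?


Left-linear: every RHS is a terminal or one nonterminal followed by a terminal
Classification: Type 3 (Regular)


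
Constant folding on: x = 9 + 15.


9 + 15 = 24 at compile time
Optimized: x = 24


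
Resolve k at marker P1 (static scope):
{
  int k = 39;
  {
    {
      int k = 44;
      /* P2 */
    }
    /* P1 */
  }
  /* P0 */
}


P1's block does not declare k; resolves to the enclosing declaration at depth 0
k = 39


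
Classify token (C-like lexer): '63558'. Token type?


Pattern: digits only
Type: INTEGER_LITERAL


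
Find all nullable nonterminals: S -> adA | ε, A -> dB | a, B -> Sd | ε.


A nonterminal is nullable iff some alternative derives ε (directly, or every symbol in it is nullable)
Nullable: {B, S}


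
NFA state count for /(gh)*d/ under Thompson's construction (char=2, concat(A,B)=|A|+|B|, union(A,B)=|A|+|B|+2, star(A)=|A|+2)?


Syntax tree has 3 char leaf(s), 0 union(s), 1 star(s)
chars contribute 3×2 = 6; each union adds +2; each star adds +2
Total: 6 + 0 + 2 = 8 states


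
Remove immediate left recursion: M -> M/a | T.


Left-recursive alternatives: M/a; non-recursive: T
Introduce M': M -> TM', M' -> /aM' | ε


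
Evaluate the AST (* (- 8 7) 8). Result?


Evaluate inner: (- 8 7) = 1
Evaluate root: (* 1 8) = 8
Result: 8


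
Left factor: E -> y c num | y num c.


Common prefix: 'y'
Factored: E -> y E', E' -> c num | num c


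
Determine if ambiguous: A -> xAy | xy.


balanced x^n…y^n: each string has a unique parse
Unambiguous


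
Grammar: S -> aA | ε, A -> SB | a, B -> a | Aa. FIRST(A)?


Per alternative of A: FIRST(SB) = {a}; FIRST(a) = {a}
FIRST(A) = {a}


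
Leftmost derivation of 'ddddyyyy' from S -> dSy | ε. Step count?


Derivation: S => dSy => ddSyy => dddSyyy => ddddSyyyy => ddddyyyy
Steps: 5


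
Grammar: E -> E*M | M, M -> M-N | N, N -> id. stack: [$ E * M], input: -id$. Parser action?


'-' can extend M; shift to build M -> M-N
Action: shift


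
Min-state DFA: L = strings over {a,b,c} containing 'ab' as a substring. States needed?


KMP-style automaton: 2 progress states + 1 absorbing accept = 3
Minimal DFA: 3 states


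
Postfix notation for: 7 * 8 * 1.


Left to right (same or higher precedence on left)
Postfix: 7 8 * 1 *


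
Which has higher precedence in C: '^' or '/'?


'/' is multiplicative (level 10); '^' is bitwise XOR (level 4)
Higher level binds tighter
'/' has higher precedence than '^'


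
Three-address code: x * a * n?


Break into single-operator statements:
t1 = x * a
t2 = t1 * n


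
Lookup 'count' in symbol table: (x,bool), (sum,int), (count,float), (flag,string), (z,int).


Lookup 'count' → type float


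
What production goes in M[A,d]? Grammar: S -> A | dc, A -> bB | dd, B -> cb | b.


For [A, d]: 'd' ∈ FIRST(dd)
Entry: A -> dd


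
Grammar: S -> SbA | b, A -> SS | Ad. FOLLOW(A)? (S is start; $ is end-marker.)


$ ∈ FOLLOW(S). For each A -> αBβ: add FIRST(β)\{ε} to FOLLOW(B); if β nullable, add FOLLOW(A).
FOLLOW(A) = {$, b, d}


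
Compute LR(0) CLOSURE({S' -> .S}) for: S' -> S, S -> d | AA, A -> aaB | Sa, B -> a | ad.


Start: S' -> .S
For each item with dot before a nonterminal B, add B -> .γ for every B-production
Closure: [S' -> .S, S -> .d, S -> .AA, A -> .aaB, A -> .Sa]


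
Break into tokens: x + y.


Scan left to right, longest-match per lexeme
Tokens: ID(x), OP(+), ID(y)


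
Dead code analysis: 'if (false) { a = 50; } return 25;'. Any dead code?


condition is constant false, so the whole block is unreachable
Dead: 'if (false) { a = 50; }'


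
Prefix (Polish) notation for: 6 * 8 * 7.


left-to-right (same/higher precedence on left): tree is (* (* 6 8) 7)
Prefix: * * 6 8 7


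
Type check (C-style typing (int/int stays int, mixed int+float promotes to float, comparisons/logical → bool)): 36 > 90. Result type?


Operand types: int > int
Rule: comparison yields bool
Result type: bool


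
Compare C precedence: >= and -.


'-' is additive (level 9); '>=' is relational (level 7)
Higher level binds tighter
'-' has higher precedence than '>='


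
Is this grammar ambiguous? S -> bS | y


right-linear, alternatives start with distinct terminals 'b' vs 'y': unique leftmost derivation
Unambiguous


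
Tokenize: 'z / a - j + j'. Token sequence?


Scan left to right, longest-match per lexeme
Tokens: ID(z), OP(/), ID(a), OP(-), ID(j), OP(+), ID(j)


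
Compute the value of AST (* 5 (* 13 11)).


Evaluate inner: (* 13 11) = 143
Evaluate root: (* 5 143) = 715
Result: 715


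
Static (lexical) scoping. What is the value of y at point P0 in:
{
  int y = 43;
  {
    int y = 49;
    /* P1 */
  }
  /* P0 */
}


y declared in the same block as P0
y = 43


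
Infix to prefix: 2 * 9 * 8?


left-to-right (same/higher precedence on left): tree is (* (* 2 9) 8)
Prefix: * * 2 9 8


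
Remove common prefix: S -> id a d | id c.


Common prefix: 'id'
Factored: S -> id S', S' -> a d | c


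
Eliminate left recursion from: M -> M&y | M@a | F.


Left-recursive alternatives: M&y, M@a; non-recursive: F
Introduce M': M -> FM', M' -> &yM' | @aM' | ε


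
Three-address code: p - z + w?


Break into single-operator statements:
t1 = p - z
t2 = t1 + w


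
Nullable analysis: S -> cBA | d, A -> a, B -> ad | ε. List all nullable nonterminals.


A nonterminal is nullable iff some alternative derives ε (directly, or every symbol in it is nullable)
Nullable: {B}


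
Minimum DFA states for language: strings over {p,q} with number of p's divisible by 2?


Track (count of p) mod 2: states 0..1, accept at 0
Minimal DFA: 2 states


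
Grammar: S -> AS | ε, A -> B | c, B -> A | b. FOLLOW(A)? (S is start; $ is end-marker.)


$ ∈ FOLLOW(S). For each A -> αBβ: add FIRST(β)\{ε} to FOLLOW(B); if β nullable, add FOLLOW(A).
FOLLOW(A) = {$, b, c}


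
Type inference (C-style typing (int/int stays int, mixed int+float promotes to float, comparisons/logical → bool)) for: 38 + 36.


Operand types: int + int
Rule: mixed int/float promotes to float; int/int stays int
Result type: int


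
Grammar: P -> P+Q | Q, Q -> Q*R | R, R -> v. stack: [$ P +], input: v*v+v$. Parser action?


no handle ('P+' is not any RHS); shift 'v'
Action: shift


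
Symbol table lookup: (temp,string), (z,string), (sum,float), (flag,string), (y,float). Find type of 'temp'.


Lookup 'temp' → type string


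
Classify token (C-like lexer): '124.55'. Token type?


Pattern: digits with a decimal point
Type: FLOAT_LITERAL
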